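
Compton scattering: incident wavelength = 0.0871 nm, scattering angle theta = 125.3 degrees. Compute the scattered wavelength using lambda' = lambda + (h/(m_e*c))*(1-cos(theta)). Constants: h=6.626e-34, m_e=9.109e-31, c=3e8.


Compton wavelength: h/(m_e*c) = 2.4247e-12 m
d_lambda = 2.4247e-12 * (1 - cos(125.3 deg))
= 2.4247e-12 * 1.577858
= 3.8258e-12 m = 0.003826 nm
lambda' = 0.0871 + 0.003826
= 0.090926 nm

0.090926


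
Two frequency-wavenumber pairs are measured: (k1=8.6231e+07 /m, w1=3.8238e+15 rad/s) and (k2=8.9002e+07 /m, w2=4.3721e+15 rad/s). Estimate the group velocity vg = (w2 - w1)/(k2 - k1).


vg = (w2 - w1) / (k2 - k1)
= (4.3721e+15 - 3.8238e+15) / (8.9002e+07 - 8.6231e+07)
= 5.4830e+14 / 2.7710e+06
= 1.9787e+08 m/s

1.9787e+08


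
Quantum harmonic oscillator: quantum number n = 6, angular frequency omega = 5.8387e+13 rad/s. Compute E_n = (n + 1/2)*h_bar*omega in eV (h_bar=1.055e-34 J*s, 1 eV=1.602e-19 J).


E = (n + 1/2) * h_bar * omega
= (6 + 0.5) * 1.055e-34 * 5.8387e+13
= 6.5 * 6.1598e-21
= 4.0039e-20 J
= 0.2499 eV

0.2499


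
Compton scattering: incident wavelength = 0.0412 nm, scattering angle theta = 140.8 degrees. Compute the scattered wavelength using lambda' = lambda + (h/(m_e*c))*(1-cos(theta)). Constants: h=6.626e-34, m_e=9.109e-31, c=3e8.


Compton wavelength: h/(m_e*c) = 2.4247e-12 m
d_lambda = 2.4247e-12 * (1 - cos(140.8 deg))
= 2.4247e-12 * 1.774944
= 4.3037e-12 m = 0.004304 nm
lambda' = 0.0412 + 0.004304
= 0.045504 nm

0.045504


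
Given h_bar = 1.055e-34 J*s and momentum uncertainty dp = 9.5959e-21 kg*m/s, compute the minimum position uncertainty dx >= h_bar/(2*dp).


dx = h_bar / (2 * dp)
= 1.055e-34 / (2 * 9.5959e-21)
= 1.055e-34 / 1.9192e-20
= 5.4971e-15 m

5.4971e-15


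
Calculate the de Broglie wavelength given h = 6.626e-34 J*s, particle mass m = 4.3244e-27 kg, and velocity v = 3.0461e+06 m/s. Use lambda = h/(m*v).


lambda = h / (m * v)
= 6.626e-34 / (4.3244e-27 * 3.0461e+06)
= 6.626e-34 / 1.3173e-20
= 5.0302e-14 m

5.0302e-14


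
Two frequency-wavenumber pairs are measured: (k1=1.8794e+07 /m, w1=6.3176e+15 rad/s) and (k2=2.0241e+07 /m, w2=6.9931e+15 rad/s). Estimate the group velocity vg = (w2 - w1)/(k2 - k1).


vg = (w2 - w1) / (k2 - k1)
= (6.9931e+15 - 6.3176e+15) / (2.0241e+07 - 1.8794e+07)
= 6.7550e+14 / 1.4470e+06
= 4.6683e+08 m/s

4.6683e+08


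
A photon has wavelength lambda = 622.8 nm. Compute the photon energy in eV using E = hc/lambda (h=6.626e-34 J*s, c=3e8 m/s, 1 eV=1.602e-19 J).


E = hc / lambda
= (6.626e-34)(3e8) / (622.8e-9)
= 1.9878e-25 / 6.2280e-07
= 3.1917e-19 J
Converting to eV: 3.1917e-19 / 1.602e-19
= 1.9923 eV

1.9923


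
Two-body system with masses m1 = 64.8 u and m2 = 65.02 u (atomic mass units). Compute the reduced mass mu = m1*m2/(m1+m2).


mu = m1 * m2 / (m1 + m2)
= 64.8 * 65.02 / (64.8 + 65.02)
= 4213.296 / 129.82
= 32.4549 u

32.4549


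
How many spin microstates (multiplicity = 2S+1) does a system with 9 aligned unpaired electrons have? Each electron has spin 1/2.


Total spin S = N * (1/2) = 9 * 0.5 = 4.5
Spin multiplicity = 2S + 1
= 2 * 4.5 + 1
= 10

10


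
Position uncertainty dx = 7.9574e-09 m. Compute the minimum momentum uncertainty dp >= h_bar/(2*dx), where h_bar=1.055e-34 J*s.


dp = h_bar / (2 * dx)
= 1.055e-34 / (2 * 7.9574e-09)
= 1.055e-34 / 1.5915e-08
= 6.6290e-27 kg*m/s

6.6290e-27


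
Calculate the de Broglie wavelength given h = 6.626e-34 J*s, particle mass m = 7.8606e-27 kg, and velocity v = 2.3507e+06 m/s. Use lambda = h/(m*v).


lambda = h / (m * v)
= 6.626e-34 / (7.8606e-27 * 2.3507e+06)
= 6.626e-34 / 1.8478e-20
= 3.5859e-14 m

3.5859e-14


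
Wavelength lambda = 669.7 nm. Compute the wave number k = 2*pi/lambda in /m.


k = 2 * pi / lambda
= 6.2832 / (669.7e-9)
= 6.2832 / 6.6970e-07
= 9.3821e+06 /m

9.3821e+06


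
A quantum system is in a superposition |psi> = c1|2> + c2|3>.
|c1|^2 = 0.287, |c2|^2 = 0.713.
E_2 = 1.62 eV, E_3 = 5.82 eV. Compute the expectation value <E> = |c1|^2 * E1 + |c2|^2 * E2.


<E> = |c1|^2 * E1 + |c2|^2 * E2
= 0.287 * 1.62 + 0.713 * 5.82
= 0.4649 + 4.1497
= 4.6146 eV

4.6146


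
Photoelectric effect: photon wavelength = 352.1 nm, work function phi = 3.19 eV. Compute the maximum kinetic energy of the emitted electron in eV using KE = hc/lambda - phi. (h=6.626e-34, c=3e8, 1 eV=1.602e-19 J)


E_photon = hc / lambda
= (6.626e-34)(3e8) / (352.1e-9)
= 5.6456e-19 J
= 3.5241 eV
KE = E_photon - phi
= 3.5241 - 3.19
= 0.3341 eV

0.3341


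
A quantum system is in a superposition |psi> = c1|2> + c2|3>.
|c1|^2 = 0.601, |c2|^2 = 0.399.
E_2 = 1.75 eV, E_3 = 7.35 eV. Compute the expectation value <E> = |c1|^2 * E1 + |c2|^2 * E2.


<E> = |c1|^2 * E1 + |c2|^2 * E2
= 0.601 * 1.75 + 0.399 * 7.35
= 1.0517 + 2.9327
= 3.9844 eV

3.9844


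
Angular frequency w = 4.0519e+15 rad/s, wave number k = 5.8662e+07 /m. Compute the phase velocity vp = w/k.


vp = w / k
= 4.0519e+15 / 5.8662e+07
= 6.9072e+07 m/s

6.9072e+07


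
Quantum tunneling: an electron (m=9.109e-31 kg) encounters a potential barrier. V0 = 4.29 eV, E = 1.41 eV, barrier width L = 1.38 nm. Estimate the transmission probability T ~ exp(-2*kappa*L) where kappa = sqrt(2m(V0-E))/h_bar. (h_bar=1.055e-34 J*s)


V0 - E = 2.88 eV = 4.6138e-19 J
kappa = sqrt(2 * m * (V0-E)) / h_bar
= sqrt(2 * 9.109e-31 * 4.6138e-19) / 1.055e-34
= 8.6901e+09 /m
2*kappa*L = 2 * 8.6901e+09 * 1.38e-9
= 23.9847
T = exp(-23.9847) = 3.833300e-11

3.833300e-11


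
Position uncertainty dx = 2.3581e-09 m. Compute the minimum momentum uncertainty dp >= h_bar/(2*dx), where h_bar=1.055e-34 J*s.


dp = h_bar / (2 * dx)
= 1.055e-34 / (2 * 2.3581e-09)
= 1.055e-34 / 4.7162e-09
= 2.2370e-26 kg*m/s

2.2370e-26


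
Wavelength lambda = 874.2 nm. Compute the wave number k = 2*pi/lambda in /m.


k = 2 * pi / lambda
= 6.2832 / (874.2e-9)
= 6.2832 / 8.7420e-07
= 7.1874e+06 /m

7.1874e+06


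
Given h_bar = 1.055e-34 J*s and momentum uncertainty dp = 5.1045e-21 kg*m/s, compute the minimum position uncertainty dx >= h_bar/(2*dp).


dx = h_bar / (2 * dp)
= 1.055e-34 / (2 * 5.1045e-21)
= 1.055e-34 / 1.0209e-20
= 1.0334e-14 m

1.0334e-14


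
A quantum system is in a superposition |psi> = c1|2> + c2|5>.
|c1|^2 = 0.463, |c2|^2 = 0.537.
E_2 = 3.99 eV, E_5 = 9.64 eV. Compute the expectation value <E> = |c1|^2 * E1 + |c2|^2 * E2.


<E> = |c1|^2 * E1 + |c2|^2 * E2
= 0.463 * 3.99 + 0.537 * 9.64
= 1.8474 + 5.1767
= 7.0241 eV

7.0241


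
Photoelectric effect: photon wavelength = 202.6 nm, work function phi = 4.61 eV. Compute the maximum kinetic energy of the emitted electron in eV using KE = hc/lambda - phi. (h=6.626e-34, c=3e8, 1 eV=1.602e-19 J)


E_photon = hc / lambda
= (6.626e-34)(3e8) / (202.6e-9)
= 9.8115e-19 J
= 6.1245 eV
KE = E_photon - phi
= 6.1245 - 4.61
= 1.5145 eV

1.5145


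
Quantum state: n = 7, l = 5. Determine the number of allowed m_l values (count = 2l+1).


m_l ranges from -l to +l in integer steps
So m_l goes from -5 to +5
Count = 2l + 1 = 2*5 + 1
= 11

11


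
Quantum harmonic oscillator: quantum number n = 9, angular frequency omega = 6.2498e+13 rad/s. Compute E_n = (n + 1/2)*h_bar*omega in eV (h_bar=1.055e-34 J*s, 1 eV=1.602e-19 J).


E = (n + 1/2) * h_bar * omega
= (9 + 0.5) * 1.055e-34 * 6.2498e+13
= 9.5 * 6.5935e-21
= 6.2639e-20 J
= 0.391 eV

0.391


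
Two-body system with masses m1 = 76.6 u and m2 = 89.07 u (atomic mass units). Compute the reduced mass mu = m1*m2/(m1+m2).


mu = m1 * m2 / (m1 + m2)
= 76.6 * 89.07 / (76.6 + 89.07)
= 6822.762 / 165.67
= 41.1828 u

41.1828


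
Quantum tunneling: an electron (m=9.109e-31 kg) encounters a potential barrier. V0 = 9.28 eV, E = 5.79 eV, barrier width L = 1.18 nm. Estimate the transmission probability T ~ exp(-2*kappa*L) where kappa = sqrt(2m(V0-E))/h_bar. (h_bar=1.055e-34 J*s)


V0 - E = 3.49 eV = 5.5910e-19 J
kappa = sqrt(2 * m * (V0-E)) / h_bar
= sqrt(2 * 9.109e-31 * 5.5910e-19) / 1.055e-34
= 9.5663e+09 /m
2*kappa*L = 2 * 9.5663e+09 * 1.18e-9
= 22.5764
T = exp(-22.5764) = 1.567519e-10

1.567519e-10


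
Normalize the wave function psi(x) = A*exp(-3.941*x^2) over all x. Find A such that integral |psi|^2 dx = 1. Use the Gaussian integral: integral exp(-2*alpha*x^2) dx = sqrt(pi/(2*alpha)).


integral |psi|^2 dx = A^2 * sqrt(pi/(2*alpha)) = 1
A^2 = sqrt(2*alpha/pi)
= sqrt(2 * 3.941 / pi)
= 1.583957
A = sqrt(1.583957)
= 1.2586

1.2586


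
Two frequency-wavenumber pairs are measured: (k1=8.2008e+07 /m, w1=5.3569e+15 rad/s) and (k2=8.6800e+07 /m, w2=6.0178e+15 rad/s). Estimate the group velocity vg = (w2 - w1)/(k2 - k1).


vg = (w2 - w1) / (k2 - k1)
= (6.0178e+15 - 5.3569e+15) / (8.6800e+07 - 8.2008e+07)
= 6.6090e+14 / 4.7920e+06
= 1.3792e+08 m/s

1.3792e+08


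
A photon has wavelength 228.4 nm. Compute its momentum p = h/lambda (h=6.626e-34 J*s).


p = h / lambda
= 6.626e-34 / (228.4e-9)
= 6.626e-34 / 2.2840e-07
= 2.9011e-27 kg*m/s

2.9011e-27


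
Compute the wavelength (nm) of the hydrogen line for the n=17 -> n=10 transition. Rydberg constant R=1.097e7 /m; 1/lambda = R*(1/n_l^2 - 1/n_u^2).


1/lambda = R * (1/n_l^2 - 1/n_u^2)
= 1.097e7 * (1/10^2 - 1/17^2)
= 1.097e7 * (0.01 - 0.00346)
= 1.097e7 * 0.00654
= 7.1742e+04 /m
lambda = 1 / 7.1742e+04 = 13938.9292 nm

13938.9292


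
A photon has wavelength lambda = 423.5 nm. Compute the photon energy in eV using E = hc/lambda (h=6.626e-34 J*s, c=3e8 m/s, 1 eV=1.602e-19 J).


E = hc / lambda
= (6.626e-34)(3e8) / (423.5e-9)
= 1.9878e-25 / 4.2350e-07
= 4.6937e-19 J
Converting to eV: 4.6937e-19 / 1.602e-19
= 2.9299 eV

2.9299


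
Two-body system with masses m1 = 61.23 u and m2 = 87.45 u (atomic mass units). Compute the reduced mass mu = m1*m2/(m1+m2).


mu = m1 * m2 / (m1 + m2)
= 61.23 * 87.45 / (61.23 + 87.45)
= 5354.5635 / 148.68
= 36.014 u

36.014


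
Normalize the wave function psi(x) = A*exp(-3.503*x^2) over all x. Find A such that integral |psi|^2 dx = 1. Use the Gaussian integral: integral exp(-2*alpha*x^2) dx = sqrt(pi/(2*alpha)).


integral |psi|^2 dx = A^2 * sqrt(pi/(2*alpha)) = 1
A^2 = sqrt(2*alpha/pi)
= sqrt(2 * 3.503 / pi)
= 1.493345
A = sqrt(1.493345)
= 1.222

1.222


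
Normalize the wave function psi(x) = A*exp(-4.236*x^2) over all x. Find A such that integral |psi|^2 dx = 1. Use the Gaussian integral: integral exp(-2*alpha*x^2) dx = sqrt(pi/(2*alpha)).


integral |psi|^2 dx = A^2 * sqrt(pi/(2*alpha)) = 1
A^2 = sqrt(2*alpha/pi)
= sqrt(2 * 4.236 / pi)
= 1.64217
A = sqrt(1.64217)
= 1.2815

1.2815


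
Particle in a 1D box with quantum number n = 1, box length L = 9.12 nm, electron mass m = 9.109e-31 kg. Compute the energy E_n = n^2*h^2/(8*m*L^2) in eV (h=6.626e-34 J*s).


E = n^2 * h^2 / (8 * m * L^2)
= 1^2 * (6.626e-34)^2 / (8 * 9.109e-31 * (9.12e-9)^2)
= 1 * 4.3904e-67 / (8 * 9.109e-31 * 8.3174e-17)
= 7.2436e-22 J
= 0.0045 eV

0.0045


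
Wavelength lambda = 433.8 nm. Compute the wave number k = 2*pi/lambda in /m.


k = 2 * pi / lambda
= 6.2832 / (433.8e-9)
= 6.2832 / 4.3380e-07
= 1.4484e+07 /m

1.4484e+07


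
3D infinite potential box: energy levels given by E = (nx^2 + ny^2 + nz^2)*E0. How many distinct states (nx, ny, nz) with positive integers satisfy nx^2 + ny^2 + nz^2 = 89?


Enumerate all (nx, ny, nz) with nx^2 + ny^2 + nz^2 = 89:
(2,2,9)
(2,6,7)
(2,7,6)
(2,9,2)
(3,4,8)
(3,8,4)
(4,3,8)
(4,8,3)
(6,2,7)
(6,7,2)
(7,2,6)
(7,6,2)
(8,3,4)
(8,4,3)
(9,2,2)
Total degeneracy = 15

15


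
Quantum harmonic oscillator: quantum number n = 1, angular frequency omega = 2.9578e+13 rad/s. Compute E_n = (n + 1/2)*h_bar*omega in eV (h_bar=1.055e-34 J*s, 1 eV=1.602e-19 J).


E = (n + 1/2) * h_bar * omega
= (1 + 0.5) * 1.055e-34 * 2.9578e+13
= 1.5 * 3.1205e-21
= 4.6807e-21 J
= 0.0292 eV

0.0292


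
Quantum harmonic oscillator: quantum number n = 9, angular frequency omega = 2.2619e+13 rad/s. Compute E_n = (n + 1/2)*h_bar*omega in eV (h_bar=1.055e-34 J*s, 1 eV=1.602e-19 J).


E = (n + 1/2) * h_bar * omega
= (9 + 0.5) * 1.055e-34 * 2.2619e+13
= 9.5 * 2.3863e-21
= 2.2670e-20 J
= 0.1415 eV

0.1415


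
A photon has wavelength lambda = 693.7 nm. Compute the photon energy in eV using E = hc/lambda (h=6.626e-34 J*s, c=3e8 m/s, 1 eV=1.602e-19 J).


E = hc / lambda
= (6.626e-34)(3e8) / (693.7e-9)
= 1.9878e-25 / 6.9370e-07
= 2.8655e-19 J
Converting to eV: 2.8655e-19 / 1.602e-19
= 1.7887 eV

1.7887


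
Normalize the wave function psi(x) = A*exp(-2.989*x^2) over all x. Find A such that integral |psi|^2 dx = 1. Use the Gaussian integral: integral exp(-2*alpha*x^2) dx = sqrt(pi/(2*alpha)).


integral |psi|^2 dx = A^2 * sqrt(pi/(2*alpha)) = 1
A^2 = sqrt(2*alpha/pi)
= sqrt(2 * 2.989 / pi)
= 1.379441
A = sqrt(1.379441)
= 1.1745

1.1745


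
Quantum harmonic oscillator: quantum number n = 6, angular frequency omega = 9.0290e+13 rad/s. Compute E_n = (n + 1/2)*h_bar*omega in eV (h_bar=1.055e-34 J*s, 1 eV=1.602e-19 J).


E = (n + 1/2) * h_bar * omega
= (6 + 0.5) * 1.055e-34 * 9.0290e+13
= 6.5 * 9.5256e-21
= 6.1916e-20 J
= 0.3865 eV

0.3865


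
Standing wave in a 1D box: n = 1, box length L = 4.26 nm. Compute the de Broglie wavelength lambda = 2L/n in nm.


lambda = 2L / n
= 2 * 4.26 / 1
= 8.52 / 1
= 8.52 nm

8.52


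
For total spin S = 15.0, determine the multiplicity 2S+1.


Spin multiplicity = 2S + 1
= 2 * 15.0 + 1
= 30.0 + 1
= 31

31


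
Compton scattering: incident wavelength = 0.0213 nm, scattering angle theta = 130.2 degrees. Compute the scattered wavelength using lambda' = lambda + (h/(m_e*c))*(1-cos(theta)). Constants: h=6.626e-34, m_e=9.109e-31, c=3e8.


Compton wavelength: h/(m_e*c) = 2.4247e-12 m
d_lambda = 2.4247e-12 * (1 - cos(130.2 deg))
= 2.4247e-12 * 1.645458
= 3.9898e-12 m = 0.00399 nm
lambda' = 0.0213 + 0.00399
= 0.02529 nm

0.02529


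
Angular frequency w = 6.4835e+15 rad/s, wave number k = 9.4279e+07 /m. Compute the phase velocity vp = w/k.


vp = w / k
= 6.4835e+15 / 9.4279e+07
= 6.8769e+07 m/s

6.8769e+07


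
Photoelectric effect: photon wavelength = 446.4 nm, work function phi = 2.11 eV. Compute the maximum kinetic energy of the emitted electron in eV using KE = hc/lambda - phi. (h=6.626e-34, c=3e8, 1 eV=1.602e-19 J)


E_photon = hc / lambda
= (6.626e-34)(3e8) / (446.4e-9)
= 4.4530e-19 J
= 2.7796 eV
KE = E_photon - phi
= 2.7796 - 2.11
= 0.6696 eV

0.6696


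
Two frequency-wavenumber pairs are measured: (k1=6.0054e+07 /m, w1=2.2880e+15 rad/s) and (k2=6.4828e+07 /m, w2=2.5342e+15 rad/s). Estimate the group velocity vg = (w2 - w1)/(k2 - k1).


vg = (w2 - w1) / (k2 - k1)
= (2.5342e+15 - 2.2880e+15) / (6.4828e+07 - 6.0054e+07)
= 2.4620e+14 / 4.7740e+06
= 5.1571e+07 m/s

5.1571e+07


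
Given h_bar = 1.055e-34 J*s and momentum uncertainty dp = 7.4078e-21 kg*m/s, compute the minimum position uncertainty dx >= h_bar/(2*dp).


dx = h_bar / (2 * dp)
= 1.055e-34 / (2 * 7.4078e-21)
= 1.055e-34 / 1.4816e-20
= 7.1209e-15 m

7.1209e-15


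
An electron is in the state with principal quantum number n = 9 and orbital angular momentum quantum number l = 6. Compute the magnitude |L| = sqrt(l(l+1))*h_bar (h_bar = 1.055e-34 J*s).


L = sqrt(l*(l+1)) * h_bar
= sqrt(6 * 7) * 1.055e-34
= sqrt(42) * 1.055e-34
= 6.4807 * 1.055e-34
= 6.8372e-34 J*s

6.8372e-34


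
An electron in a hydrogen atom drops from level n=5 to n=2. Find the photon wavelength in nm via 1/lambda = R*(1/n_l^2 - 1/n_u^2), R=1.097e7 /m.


1/lambda = R * (1/n_l^2 - 1/n_u^2)
= 1.097e7 * (1/2^2 - 1/5^2)
= 1.097e7 * (0.25 - 0.04)
= 1.097e7 * 0.21
= 2.3037e+06 /m
lambda = 1 / 2.3037e+06 = 434.0843 nm

434.0843


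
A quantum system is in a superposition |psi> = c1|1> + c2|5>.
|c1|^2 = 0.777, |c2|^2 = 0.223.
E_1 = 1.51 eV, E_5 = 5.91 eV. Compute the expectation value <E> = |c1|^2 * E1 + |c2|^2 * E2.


<E> = |c1|^2 * E1 + |c2|^2 * E2
= 0.777 * 1.51 + 0.223 * 5.91
= 1.1733 + 1.3179
= 2.4912 eV

2.4912


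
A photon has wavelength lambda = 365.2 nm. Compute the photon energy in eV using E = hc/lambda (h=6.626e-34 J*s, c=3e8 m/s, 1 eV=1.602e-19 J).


E = hc / lambda
= (6.626e-34)(3e8) / (365.2e-9)
= 1.9878e-25 / 3.6520e-07
= 5.4430e-19 J
Converting to eV: 5.4430e-19 / 1.602e-19
= 3.3977 eV

3.3977


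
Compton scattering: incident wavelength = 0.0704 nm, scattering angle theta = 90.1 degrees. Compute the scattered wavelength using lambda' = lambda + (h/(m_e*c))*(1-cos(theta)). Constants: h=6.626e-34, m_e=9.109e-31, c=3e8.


Compton wavelength: h/(m_e*c) = 2.4247e-12 m
d_lambda = 2.4247e-12 * (1 - cos(90.1 deg))
= 2.4247e-12 * 1.001745
= 2.4289e-12 m = 0.002429 nm
lambda' = 0.0704 + 0.002429
= 0.072829 nm

0.072829


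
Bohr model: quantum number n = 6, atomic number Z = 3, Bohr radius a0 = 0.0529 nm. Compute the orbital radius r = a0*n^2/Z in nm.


r = a0 * n^2 / Z
= 0.0529 * 6^2 / 3
= 0.0529 * 36 / 3
= 0.6348 nm

0.6348


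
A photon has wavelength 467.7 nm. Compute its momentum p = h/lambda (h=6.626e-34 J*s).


p = h / lambda
= 6.626e-34 / (467.7e-9)
= 6.626e-34 / 4.6770e-07
= 1.4167e-27 kg*m/s

1.4167e-27


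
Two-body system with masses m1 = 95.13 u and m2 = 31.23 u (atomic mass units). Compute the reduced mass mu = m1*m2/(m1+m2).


mu = m1 * m2 / (m1 + m2)
= 95.13 * 31.23 / (95.13 + 31.23)
= 2970.9099 / 126.36
= 23.5115 u

23.5115


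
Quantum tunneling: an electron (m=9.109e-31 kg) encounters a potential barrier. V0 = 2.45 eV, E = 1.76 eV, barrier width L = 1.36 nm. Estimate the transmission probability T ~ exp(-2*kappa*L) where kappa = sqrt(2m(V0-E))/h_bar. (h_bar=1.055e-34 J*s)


V0 - E = 0.69 eV = 1.1054e-19 J
kappa = sqrt(2 * m * (V0-E)) / h_bar
= sqrt(2 * 9.109e-31 * 1.1054e-19) / 1.055e-34
= 4.2536e+09 /m
2*kappa*L = 2 * 4.2536e+09 * 1.36e-9
= 11.5697
T = exp(-11.5697) = 9.447946e-06

9.447946e-06


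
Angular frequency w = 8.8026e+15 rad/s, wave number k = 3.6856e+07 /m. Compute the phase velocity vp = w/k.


vp = w / k
= 8.8026e+15 / 3.6856e+07
= 2.3884e+08 m/s

2.3884e+08


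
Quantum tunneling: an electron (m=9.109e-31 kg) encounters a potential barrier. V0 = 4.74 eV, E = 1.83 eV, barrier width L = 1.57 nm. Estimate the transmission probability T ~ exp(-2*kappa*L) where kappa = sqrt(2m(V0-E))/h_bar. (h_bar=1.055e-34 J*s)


V0 - E = 2.91 eV = 4.6618e-19 J
kappa = sqrt(2 * m * (V0-E)) / h_bar
= sqrt(2 * 9.109e-31 * 4.6618e-19) / 1.055e-34
= 8.7353e+09 /m
2*kappa*L = 2 * 8.7353e+09 * 1.57e-9
= 27.4287
T = exp(-27.4287) = 1.224236e-12

1.224236e-12


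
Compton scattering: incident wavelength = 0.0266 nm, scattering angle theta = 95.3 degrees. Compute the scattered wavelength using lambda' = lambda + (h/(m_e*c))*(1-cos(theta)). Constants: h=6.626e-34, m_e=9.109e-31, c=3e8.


Compton wavelength: h/(m_e*c) = 2.4247e-12 m
d_lambda = 2.4247e-12 * (1 - cos(95.3 deg))
= 2.4247e-12 * 1.092371
= 2.6487e-12 m = 0.002649 nm
lambda' = 0.0266 + 0.002649
= 0.029249 nm

0.029249


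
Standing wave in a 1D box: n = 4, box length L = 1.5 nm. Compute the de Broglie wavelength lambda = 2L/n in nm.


lambda = 2L / n
= 2 * 1.5 / 4
= 3.0 / 4
= 0.75 nm

0.75


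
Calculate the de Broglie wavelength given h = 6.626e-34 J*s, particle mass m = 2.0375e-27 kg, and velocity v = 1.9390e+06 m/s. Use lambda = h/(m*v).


lambda = h / (m * v)
= 6.626e-34 / (2.0375e-27 * 1.9390e+06)
= 6.626e-34 / 3.9507e-21
= 1.6772e-13 m

1.6772e-13


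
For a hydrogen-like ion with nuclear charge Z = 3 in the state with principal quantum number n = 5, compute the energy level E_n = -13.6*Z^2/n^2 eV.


E_n = -13.6 * Z^2 / n^2
= -13.6 * 3^2 / 5^2
= -13.6 * 9 / 25
= -4.896 eV

-4.896


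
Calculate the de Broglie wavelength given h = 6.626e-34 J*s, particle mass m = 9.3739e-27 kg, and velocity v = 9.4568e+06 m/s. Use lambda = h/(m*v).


lambda = h / (m * v)
= 6.626e-34 / (9.3739e-27 * 9.4568e+06)
= 6.626e-34 / 8.8647e-20
= 7.4746e-15 m

7.4746e-15


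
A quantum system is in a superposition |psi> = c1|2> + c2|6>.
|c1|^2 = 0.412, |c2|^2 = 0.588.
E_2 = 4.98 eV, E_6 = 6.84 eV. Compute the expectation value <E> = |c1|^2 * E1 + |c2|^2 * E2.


<E> = |c1|^2 * E1 + |c2|^2 * E2
= 0.412 * 4.98 + 0.588 * 6.84
= 2.0518 + 4.0219
= 6.0737 eV

6.0737


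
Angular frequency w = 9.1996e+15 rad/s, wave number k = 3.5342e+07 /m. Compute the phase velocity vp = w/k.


vp = w / k
= 9.1996e+15 / 3.5342e+07
= 2.6030e+08 m/s

2.6030e+08


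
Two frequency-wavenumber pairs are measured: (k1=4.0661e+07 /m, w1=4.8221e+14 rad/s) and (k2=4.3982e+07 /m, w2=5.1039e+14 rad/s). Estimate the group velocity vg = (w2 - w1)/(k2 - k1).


vg = (w2 - w1) / (k2 - k1)
= (5.1039e+14 - 4.8221e+14) / (4.3982e+07 - 4.0661e+07)
= 2.8180e+13 / 3.3210e+06
= 8.4854e+06 m/s

8.4854e+06


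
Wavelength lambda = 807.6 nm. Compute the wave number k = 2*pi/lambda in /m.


k = 2 * pi / lambda
= 6.2832 / (807.6e-9)
= 6.2832 / 8.0760e-07
= 7.7801e+06 /m

7.7801e+06


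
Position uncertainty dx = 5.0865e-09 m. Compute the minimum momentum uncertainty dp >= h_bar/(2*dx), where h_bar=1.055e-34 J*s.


dp = h_bar / (2 * dx)
= 1.055e-34 / (2 * 5.0865e-09)
= 1.055e-34 / 1.0173e-08
= 1.0371e-26 kg*m/s

1.0371e-26


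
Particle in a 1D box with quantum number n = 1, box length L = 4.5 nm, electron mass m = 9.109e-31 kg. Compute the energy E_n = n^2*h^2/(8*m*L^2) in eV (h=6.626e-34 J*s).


E = n^2 * h^2 / (8 * m * L^2)
= 1^2 * (6.626e-34)^2 / (8 * 9.109e-31 * (4.5e-9)^2)
= 1 * 4.3904e-67 / (8 * 9.109e-31 * 2.0250e-17)
= 2.9752e-21 J
= 0.0186 eV

0.0186


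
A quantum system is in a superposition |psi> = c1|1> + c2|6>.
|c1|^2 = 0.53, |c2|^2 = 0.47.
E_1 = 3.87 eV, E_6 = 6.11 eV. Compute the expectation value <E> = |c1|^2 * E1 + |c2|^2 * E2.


<E> = |c1|^2 * E1 + |c2|^2 * E2
= 0.53 * 3.87 + 0.47 * 6.11
= 2.0511 + 2.8717
= 4.9228 eV

4.9228


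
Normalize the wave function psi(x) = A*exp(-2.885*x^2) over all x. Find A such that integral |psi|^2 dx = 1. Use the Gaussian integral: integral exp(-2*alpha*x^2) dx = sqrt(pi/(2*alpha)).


integral |psi|^2 dx = A^2 * sqrt(pi/(2*alpha)) = 1
A^2 = sqrt(2*alpha/pi)
= sqrt(2 * 2.885 / pi)
= 1.35523
A = sqrt(1.35523)
= 1.1641

1.1641


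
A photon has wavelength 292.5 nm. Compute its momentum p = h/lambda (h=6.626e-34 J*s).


p = h / lambda
= 6.626e-34 / (292.5e-9)
= 6.626e-34 / 2.9250e-07
= 2.2653e-27 kg*m/s

2.2653e-27


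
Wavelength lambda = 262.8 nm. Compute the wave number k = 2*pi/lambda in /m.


k = 2 * pi / lambda
= 6.2832 / (262.8e-9)
= 6.2832 / 2.6280e-07
= 2.3909e+07 /m

2.3909e+07


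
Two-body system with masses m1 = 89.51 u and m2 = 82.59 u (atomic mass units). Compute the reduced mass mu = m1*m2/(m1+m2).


mu = m1 * m2 / (m1 + m2)
= 89.51 * 82.59 / (89.51 + 82.59)
= 7392.6309 / 172.1
= 42.9554 u

42.9554


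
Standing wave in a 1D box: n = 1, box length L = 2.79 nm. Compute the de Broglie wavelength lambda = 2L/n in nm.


lambda = 2L / n
= 2 * 2.79 / 1
= 5.58 / 1
= 5.58 nm

5.58


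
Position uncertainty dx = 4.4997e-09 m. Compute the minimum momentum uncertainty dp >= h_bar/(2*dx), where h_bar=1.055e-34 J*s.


dp = h_bar / (2 * dx)
= 1.055e-34 / (2 * 4.4997e-09)
= 1.055e-34 / 8.9994e-09
= 1.1723e-26 kg*m/s

1.1723e-26


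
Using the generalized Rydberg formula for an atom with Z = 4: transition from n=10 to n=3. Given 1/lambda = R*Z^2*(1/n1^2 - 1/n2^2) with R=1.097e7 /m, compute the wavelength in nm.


1/lambda = R * Z^2 * (1/n1^2 - 1/n2^2)
= 1.097e7 * 4^2 * (1/3^2 - 1/10^2)
= 1.097e7 * 16 * (0.111111 - 0.01)
= 1.7747e+07 /m
lambda = 1 / 1.7747e+07
= 56.3475 nm

56.3475


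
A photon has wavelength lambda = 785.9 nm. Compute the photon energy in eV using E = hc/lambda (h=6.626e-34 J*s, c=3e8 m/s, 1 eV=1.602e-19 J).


E = hc / lambda
= (6.626e-34)(3e8) / (785.9e-9)
= 1.9878e-25 / 7.8590e-07
= 2.5293e-19 J
Converting to eV: 2.5293e-19 / 1.602e-19
= 1.5789 eV

1.5789


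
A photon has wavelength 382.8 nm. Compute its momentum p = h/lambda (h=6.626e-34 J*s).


p = h / lambda
= 6.626e-34 / (382.8e-9)
= 6.626e-34 / 3.8280e-07
= 1.7309e-27 kg*m/s

1.7309e-27


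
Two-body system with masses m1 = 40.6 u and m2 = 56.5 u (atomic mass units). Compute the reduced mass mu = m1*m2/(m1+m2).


mu = m1 * m2 / (m1 + m2)
= 40.6 * 56.5 / (40.6 + 56.5)
= 2293.9 / 97.1
= 23.6241 u

23.6241


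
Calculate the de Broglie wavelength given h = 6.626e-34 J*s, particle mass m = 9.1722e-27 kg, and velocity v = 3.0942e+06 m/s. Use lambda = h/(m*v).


lambda = h / (m * v)
= 6.626e-34 / (9.1722e-27 * 3.0942e+06)
= 6.626e-34 / 2.8381e-20
= 2.3347e-14 m

2.3347e-14


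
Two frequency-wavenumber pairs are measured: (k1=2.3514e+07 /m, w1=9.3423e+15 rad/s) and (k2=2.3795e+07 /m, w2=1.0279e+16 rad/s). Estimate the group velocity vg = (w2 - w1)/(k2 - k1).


vg = (w2 - w1) / (k2 - k1)
= (1.0279e+16 - 9.3423e+15) / (2.3795e+07 - 2.3514e+07)
= 9.3670e+14 / 2.8100e+05
= 3.3335e+09 m/s

3.3335e+09


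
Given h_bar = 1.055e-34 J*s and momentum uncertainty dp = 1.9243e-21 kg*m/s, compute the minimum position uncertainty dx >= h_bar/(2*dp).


dx = h_bar / (2 * dp)
= 1.055e-34 / (2 * 1.9243e-21)
= 1.055e-34 / 3.8486e-21
= 2.7413e-14 m

2.7413e-14


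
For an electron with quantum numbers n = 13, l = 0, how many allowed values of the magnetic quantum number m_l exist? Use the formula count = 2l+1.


m_l ranges from -l to +l in integer steps
So m_l goes from -0 to +0
Count = 2l + 1 = 2*0 + 1
= 1

1


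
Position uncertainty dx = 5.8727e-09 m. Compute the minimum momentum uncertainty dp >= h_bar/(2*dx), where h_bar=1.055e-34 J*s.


dp = h_bar / (2 * dx)
= 1.055e-34 / (2 * 5.8727e-09)
= 1.055e-34 / 1.1745e-08
= 8.9822e-27 kg*m/s

8.9822e-27


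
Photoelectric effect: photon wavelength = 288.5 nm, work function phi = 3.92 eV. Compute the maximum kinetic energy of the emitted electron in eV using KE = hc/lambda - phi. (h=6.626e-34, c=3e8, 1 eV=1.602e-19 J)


E_photon = hc / lambda
= (6.626e-34)(3e8) / (288.5e-9)
= 6.8901e-19 J
= 4.3009 eV
KE = E_photon - phi
= 4.3009 - 3.92
= 0.3809 eV

0.3809


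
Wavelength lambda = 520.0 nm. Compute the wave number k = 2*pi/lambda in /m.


k = 2 * pi / lambda
= 6.2832 / (520.0e-9)
= 6.2832 / 5.2000e-07
= 1.2083e+07 /m

1.2083e+07


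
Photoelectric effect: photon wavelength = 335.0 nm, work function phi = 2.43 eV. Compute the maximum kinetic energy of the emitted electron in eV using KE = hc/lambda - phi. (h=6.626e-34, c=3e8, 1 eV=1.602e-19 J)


E_photon = hc / lambda
= (6.626e-34)(3e8) / (335.0e-9)
= 5.9337e-19 J
= 3.704 eV
KE = E_photon - phi
= 3.704 - 2.43
= 1.274 eV

1.274


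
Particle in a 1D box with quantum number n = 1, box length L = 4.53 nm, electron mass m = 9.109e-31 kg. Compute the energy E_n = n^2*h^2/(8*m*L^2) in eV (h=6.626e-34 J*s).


E = n^2 * h^2 / (8 * m * L^2)
= 1^2 * (6.626e-34)^2 / (8 * 9.109e-31 * (4.53e-9)^2)
= 1 * 4.3904e-67 / (8 * 9.109e-31 * 2.0521e-17)
= 2.9359e-21 J
= 0.0183 eV

0.0183


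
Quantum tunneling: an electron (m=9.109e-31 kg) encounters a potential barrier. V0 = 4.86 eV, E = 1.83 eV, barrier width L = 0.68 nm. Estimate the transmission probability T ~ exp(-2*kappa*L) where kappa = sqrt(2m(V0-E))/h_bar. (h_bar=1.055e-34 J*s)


V0 - E = 3.03 eV = 4.8541e-19 J
kappa = sqrt(2 * m * (V0-E)) / h_bar
= sqrt(2 * 9.109e-31 * 4.8541e-19) / 1.055e-34
= 8.9135e+09 /m
2*kappa*L = 2 * 8.9135e+09 * 0.68e-9
= 12.1224
T = exp(-12.1224) = 5.436250e-06

5.436250e-06


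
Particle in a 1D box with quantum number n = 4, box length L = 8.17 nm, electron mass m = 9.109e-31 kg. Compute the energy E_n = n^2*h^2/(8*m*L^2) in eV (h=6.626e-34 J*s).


E = n^2 * h^2 / (8 * m * L^2)
= 4^2 * (6.626e-34)^2 / (8 * 9.109e-31 * (8.17e-9)^2)
= 16 * 4.3904e-67 / (8 * 9.109e-31 * 6.6749e-17)
= 1.4442e-20 J
= 0.0901 eV

0.0901


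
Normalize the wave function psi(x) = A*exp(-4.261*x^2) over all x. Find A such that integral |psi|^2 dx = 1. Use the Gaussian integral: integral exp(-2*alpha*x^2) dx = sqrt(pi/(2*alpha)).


integral |psi|^2 dx = A^2 * sqrt(pi/(2*alpha)) = 1
A^2 = sqrt(2*alpha/pi)
= sqrt(2 * 4.261 / pi)
= 1.647008
A = sqrt(1.647008)
= 1.2834

1.2834


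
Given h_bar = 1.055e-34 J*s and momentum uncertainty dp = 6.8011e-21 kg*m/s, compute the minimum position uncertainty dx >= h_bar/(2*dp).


dx = h_bar / (2 * dp)
= 1.055e-34 / (2 * 6.8011e-21)
= 1.055e-34 / 1.3602e-20
= 7.7561e-15 m

7.7561e-15


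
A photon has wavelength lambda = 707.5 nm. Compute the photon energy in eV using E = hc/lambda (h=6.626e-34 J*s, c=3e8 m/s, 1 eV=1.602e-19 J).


E = hc / lambda
= (6.626e-34)(3e8) / (707.5e-9)
= 1.9878e-25 / 7.0750e-07
= 2.8096e-19 J
Converting to eV: 2.8096e-19 / 1.602e-19
= 1.7538 eV

1.7538


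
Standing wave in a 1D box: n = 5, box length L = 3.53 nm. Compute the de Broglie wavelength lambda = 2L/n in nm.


lambda = 2L / n
= 2 * 3.53 / 5
= 7.06 / 5
= 1.412 nm

1.412


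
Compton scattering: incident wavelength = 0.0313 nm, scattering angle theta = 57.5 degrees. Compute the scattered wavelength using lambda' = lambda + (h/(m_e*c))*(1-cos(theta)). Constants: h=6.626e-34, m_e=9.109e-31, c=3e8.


Compton wavelength: h/(m_e*c) = 2.4247e-12 m
d_lambda = 2.4247e-12 * (1 - cos(57.5 deg))
= 2.4247e-12 * 0.4627
= 1.1219e-12 m = 0.001122 nm
lambda' = 0.0313 + 0.001122
= 0.032422 nm

0.032422


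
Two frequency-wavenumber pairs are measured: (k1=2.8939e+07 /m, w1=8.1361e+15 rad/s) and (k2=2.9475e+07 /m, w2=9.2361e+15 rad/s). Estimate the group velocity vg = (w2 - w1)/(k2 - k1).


vg = (w2 - w1) / (k2 - k1)
= (9.2361e+15 - 8.1361e+15) / (2.9475e+07 - 2.8939e+07)
= 1.1000e+15 / 5.3600e+05
= 2.0522e+09 m/s

2.0522e+09


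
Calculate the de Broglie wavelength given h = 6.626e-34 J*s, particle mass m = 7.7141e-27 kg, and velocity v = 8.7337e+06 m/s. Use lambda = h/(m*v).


lambda = h / (m * v)
= 6.626e-34 / (7.7141e-27 * 8.7337e+06)
= 6.626e-34 / 6.7373e-20
= 9.8349e-15 m

9.8349e-15


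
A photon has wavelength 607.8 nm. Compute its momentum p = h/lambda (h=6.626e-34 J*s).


p = h / lambda
= 6.626e-34 / (607.8e-9)
= 6.626e-34 / 6.0780e-07
= 1.0902e-27 kg*m/s

1.0902e-27


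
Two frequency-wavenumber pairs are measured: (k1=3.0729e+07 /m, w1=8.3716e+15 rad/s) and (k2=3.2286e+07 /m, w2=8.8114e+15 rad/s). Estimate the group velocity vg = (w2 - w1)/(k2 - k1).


vg = (w2 - w1) / (k2 - k1)
= (8.8114e+15 - 8.3716e+15) / (3.2286e+07 - 3.0729e+07)
= 4.3980e+14 / 1.5570e+06
= 2.8247e+08 m/s

2.8247e+08


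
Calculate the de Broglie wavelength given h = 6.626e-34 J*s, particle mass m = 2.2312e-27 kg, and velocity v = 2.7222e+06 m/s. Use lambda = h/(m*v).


lambda = h / (m * v)
= 6.626e-34 / (2.2312e-27 * 2.7222e+06)
= 6.626e-34 / 6.0738e-21
= 1.0909e-13 m

1.0909e-13


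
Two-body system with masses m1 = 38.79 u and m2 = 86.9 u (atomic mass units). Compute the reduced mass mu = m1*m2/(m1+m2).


mu = m1 * m2 / (m1 + m2)
= 38.79 * 86.9 / (38.79 + 86.9)
= 3370.851 / 125.69
= 26.8188 u

26.8188


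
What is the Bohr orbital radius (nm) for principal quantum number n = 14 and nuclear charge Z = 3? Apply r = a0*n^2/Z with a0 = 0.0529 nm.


r = a0 * n^2 / Z
= 0.0529 * 14^2 / 3
= 0.0529 * 196 / 3
= 3.4561 nm

3.4561


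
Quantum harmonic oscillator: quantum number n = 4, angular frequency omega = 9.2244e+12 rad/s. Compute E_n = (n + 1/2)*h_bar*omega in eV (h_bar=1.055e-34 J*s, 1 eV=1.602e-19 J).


E = (n + 1/2) * h_bar * omega
= (4 + 0.5) * 1.055e-34 * 9.2244e+12
= 4.5 * 9.7317e-22
= 4.3793e-21 J
= 0.0273 eV

0.0273


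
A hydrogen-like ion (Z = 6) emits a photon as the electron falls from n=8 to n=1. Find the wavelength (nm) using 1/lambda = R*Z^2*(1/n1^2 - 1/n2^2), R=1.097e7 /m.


1/lambda = R * Z^2 * (1/n1^2 - 1/n2^2)
= 1.097e7 * 6^2 * (1/1^2 - 1/8^2)
= 1.097e7 * 36 * (1.0 - 0.015625)
= 3.8875e+08 /m
lambda = 1 / 3.8875e+08
= 2.5724 nm

2.5724


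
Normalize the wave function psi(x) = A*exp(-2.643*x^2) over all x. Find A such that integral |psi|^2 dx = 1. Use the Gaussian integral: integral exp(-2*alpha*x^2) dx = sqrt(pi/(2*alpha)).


integral |psi|^2 dx = A^2 * sqrt(pi/(2*alpha)) = 1
A^2 = sqrt(2*alpha/pi)
= sqrt(2 * 2.643 / pi)
= 1.297145
A = sqrt(1.297145)
= 1.1389

1.1389


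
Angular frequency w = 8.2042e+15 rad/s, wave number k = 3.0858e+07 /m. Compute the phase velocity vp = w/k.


vp = w / k
= 8.2042e+15 / 3.0858e+07
= 2.6587e+08 m/s

2.6587e+08


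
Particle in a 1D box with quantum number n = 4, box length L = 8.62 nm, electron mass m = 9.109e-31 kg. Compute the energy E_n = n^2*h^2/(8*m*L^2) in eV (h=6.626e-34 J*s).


E = n^2 * h^2 / (8 * m * L^2)
= 4^2 * (6.626e-34)^2 / (8 * 9.109e-31 * (8.62e-9)^2)
= 16 * 4.3904e-67 / (8 * 9.109e-31 * 7.4304e-17)
= 1.2973e-20 J
= 0.081 eV

0.081


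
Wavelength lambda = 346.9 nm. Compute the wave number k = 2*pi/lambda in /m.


k = 2 * pi / lambda
= 6.2832 / (346.9e-9)
= 6.2832 / 3.4690e-07
= 1.8112e+07 /m

1.8112e+07


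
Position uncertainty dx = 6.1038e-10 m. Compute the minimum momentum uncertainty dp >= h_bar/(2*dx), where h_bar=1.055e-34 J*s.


dp = h_bar / (2 * dx)
= 1.055e-34 / (2 * 6.1038e-10)
= 1.055e-34 / 1.2208e-09
= 8.6422e-26 kg*m/s

8.6422e-26


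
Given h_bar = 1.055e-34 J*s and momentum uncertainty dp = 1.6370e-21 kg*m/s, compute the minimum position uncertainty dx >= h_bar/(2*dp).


dx = h_bar / (2 * dp)
= 1.055e-34 / (2 * 1.6370e-21)
= 1.055e-34 / 3.2740e-21
= 3.2224e-14 m

3.2224e-14


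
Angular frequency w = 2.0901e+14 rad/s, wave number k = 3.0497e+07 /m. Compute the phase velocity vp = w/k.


vp = w / k
= 2.0901e+14 / 3.0497e+07
= 6.8535e+06 m/s

6.8535e+06


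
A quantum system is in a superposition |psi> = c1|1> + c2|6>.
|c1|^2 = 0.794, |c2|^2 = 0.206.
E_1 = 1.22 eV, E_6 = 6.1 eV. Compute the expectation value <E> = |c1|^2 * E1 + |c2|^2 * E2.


<E> = |c1|^2 * E1 + |c2|^2 * E2
= 0.794 * 1.22 + 0.206 * 6.1
= 0.9687 + 1.2566
= 2.2253 eV

2.2253


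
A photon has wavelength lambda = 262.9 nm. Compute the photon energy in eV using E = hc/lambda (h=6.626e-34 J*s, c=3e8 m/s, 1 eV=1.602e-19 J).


E = hc / lambda
= (6.626e-34)(3e8) / (262.9e-9)
= 1.9878e-25 / 2.6290e-07
= 7.5610e-19 J
Converting to eV: 7.5610e-19 / 1.602e-19
= 4.7198 eV

4.7198


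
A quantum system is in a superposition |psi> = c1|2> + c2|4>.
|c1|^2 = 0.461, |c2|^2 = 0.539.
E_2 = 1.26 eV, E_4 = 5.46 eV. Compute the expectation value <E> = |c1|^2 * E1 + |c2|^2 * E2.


<E> = |c1|^2 * E1 + |c2|^2 * E2
= 0.461 * 1.26 + 0.539 * 5.46
= 0.5809 + 2.9429
= 3.5238 eV

3.5238


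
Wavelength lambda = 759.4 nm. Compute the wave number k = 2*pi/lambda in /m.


k = 2 * pi / lambda
= 6.2832 / (759.4e-9)
= 6.2832 / 7.5940e-07
= 8.2739e+06 /m

8.2739e+06


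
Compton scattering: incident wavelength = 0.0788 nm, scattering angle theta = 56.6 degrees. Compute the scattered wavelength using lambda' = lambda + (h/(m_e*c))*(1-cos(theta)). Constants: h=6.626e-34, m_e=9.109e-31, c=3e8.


Compton wavelength: h/(m_e*c) = 2.4247e-12 m
d_lambda = 2.4247e-12 * (1 - cos(56.6 deg))
= 2.4247e-12 * 0.449519
= 1.0900e-12 m = 0.00109 nm
lambda' = 0.0788 + 0.00109
= 0.07989 nm

0.07989


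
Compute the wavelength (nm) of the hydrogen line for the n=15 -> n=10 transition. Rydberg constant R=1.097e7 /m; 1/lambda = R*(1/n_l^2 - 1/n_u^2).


1/lambda = R * (1/n_l^2 - 1/n_u^2)
= 1.097e7 * (1/10^2 - 1/15^2)
= 1.097e7 * (0.01 - 0.004444)
= 1.097e7 * 0.005556
= 6.0944e+04 /m
lambda = 1 / 6.0944e+04 = 16408.3865 nm

16408.3865


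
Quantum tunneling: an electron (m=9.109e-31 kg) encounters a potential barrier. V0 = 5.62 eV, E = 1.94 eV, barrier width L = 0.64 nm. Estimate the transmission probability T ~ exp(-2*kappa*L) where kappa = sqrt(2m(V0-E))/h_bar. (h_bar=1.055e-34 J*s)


V0 - E = 3.68 eV = 5.8954e-19 J
kappa = sqrt(2 * m * (V0-E)) / h_bar
= sqrt(2 * 9.109e-31 * 5.8954e-19) / 1.055e-34
= 9.8232e+09 /m
2*kappa*L = 2 * 9.8232e+09 * 0.64e-9
= 12.5737
T = exp(-12.5737) = 3.461883e-06

3.461883e-06


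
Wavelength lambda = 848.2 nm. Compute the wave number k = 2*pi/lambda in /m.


k = 2 * pi / lambda
= 6.2832 / (848.2e-9)
= 6.2832 / 8.4820e-07
= 7.4077e+06 /m

7.4077e+06


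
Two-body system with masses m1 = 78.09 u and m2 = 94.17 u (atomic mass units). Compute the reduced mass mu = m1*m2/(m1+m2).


mu = m1 * m2 / (m1 + m2)
= 78.09 * 94.17 / (78.09 + 94.17)
= 7353.7353 / 172.26
= 42.6897 u

42.6897


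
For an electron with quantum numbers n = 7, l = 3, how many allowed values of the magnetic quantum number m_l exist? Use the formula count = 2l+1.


m_l ranges from -l to +l in integer steps
So m_l goes from -3 to +3
Count = 2l + 1 = 2*3 + 1
= 7

7


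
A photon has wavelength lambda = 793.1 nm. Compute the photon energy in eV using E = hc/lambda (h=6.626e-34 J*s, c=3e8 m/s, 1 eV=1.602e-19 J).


E = hc / lambda
= (6.626e-34)(3e8) / (793.1e-9)
= 1.9878e-25 / 7.9310e-07
= 2.5064e-19 J
Converting to eV: 2.5064e-19 / 1.602e-19
= 1.5645 eV

1.5645


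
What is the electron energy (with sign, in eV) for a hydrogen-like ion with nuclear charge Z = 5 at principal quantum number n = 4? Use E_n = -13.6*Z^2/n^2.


E_n = -13.6 * Z^2 / n^2
= -13.6 * 5^2 / 4^2
= -13.6 * 25 / 16
= -21.25 eV

-21.25


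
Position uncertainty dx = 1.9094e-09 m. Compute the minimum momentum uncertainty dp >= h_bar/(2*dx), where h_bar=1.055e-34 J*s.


dp = h_bar / (2 * dx)
= 1.055e-34 / (2 * 1.9094e-09)
= 1.055e-34 / 3.8188e-09
= 2.7626e-26 kg*m/s

2.7626e-26


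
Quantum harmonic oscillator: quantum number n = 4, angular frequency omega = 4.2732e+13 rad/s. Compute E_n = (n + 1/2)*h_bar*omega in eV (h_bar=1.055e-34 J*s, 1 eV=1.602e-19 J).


E = (n + 1/2) * h_bar * omega
= (4 + 0.5) * 1.055e-34 * 4.2732e+13
= 4.5 * 4.5082e-21
= 2.0287e-20 J
= 0.1266 eV

0.1266


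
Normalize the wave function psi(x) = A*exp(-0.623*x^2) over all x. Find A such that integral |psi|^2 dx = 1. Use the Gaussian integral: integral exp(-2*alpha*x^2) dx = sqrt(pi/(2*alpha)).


integral |psi|^2 dx = A^2 * sqrt(pi/(2*alpha)) = 1
A^2 = sqrt(2*alpha/pi)
= sqrt(2 * 0.623 / pi)
= 0.629773
A = sqrt(0.629773)
= 0.7936

0.7936


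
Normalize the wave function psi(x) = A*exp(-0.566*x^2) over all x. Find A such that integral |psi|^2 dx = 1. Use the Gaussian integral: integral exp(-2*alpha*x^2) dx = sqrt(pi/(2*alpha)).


integral |psi|^2 dx = A^2 * sqrt(pi/(2*alpha)) = 1
A^2 = sqrt(2*alpha/pi)
= sqrt(2 * 0.566 / pi)
= 0.600272
A = sqrt(0.600272)
= 0.7748

0.7748


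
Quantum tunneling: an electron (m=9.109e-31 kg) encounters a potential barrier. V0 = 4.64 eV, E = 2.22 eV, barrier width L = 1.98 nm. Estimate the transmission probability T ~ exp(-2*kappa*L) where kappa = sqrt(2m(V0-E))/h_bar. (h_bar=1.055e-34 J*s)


V0 - E = 2.42 eV = 3.8768e-19 J
kappa = sqrt(2 * m * (V0-E)) / h_bar
= sqrt(2 * 9.109e-31 * 3.8768e-19) / 1.055e-34
= 7.9659e+09 /m
2*kappa*L = 2 * 7.9659e+09 * 1.98e-9
= 31.5451
T = exp(-31.5451) = 1.995877e-14

1.995877e-14


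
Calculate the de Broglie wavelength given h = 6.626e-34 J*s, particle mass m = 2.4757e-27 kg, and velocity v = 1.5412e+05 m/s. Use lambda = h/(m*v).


lambda = h / (m * v)
= 6.626e-34 / (2.4757e-27 * 1.5412e+05)
= 6.626e-34 / 3.8155e-22
= 1.7366e-12 m

1.7366e-12


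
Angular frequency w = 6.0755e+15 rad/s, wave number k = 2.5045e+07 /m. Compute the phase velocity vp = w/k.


vp = w / k
= 6.0755e+15 / 2.5045e+07
= 2.4258e+08 m/s

2.4258e+08


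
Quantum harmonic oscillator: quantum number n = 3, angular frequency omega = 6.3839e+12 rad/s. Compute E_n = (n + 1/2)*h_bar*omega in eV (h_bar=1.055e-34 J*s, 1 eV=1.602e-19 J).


E = (n + 1/2) * h_bar * omega
= (3 + 0.5) * 1.055e-34 * 6.3839e+12
= 3.5 * 6.7350e-22
= 2.3573e-21 J
= 0.0147 eV

0.0147


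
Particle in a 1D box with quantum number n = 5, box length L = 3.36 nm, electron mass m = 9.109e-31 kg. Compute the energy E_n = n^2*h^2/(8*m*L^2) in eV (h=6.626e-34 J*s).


E = n^2 * h^2 / (8 * m * L^2)
= 5^2 * (6.626e-34)^2 / (8 * 9.109e-31 * (3.36e-9)^2)
= 25 * 4.3904e-67 / (8 * 9.109e-31 * 1.1290e-17)
= 1.3341e-19 J
= 0.8328 eV

0.8328


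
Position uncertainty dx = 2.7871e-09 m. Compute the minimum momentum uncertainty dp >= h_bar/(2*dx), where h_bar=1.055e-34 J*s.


dp = h_bar / (2 * dx)
= 1.055e-34 / (2 * 2.7871e-09)
= 1.055e-34 / 5.5742e-09
= 1.8926e-26 kg*m/s

1.8926e-26
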